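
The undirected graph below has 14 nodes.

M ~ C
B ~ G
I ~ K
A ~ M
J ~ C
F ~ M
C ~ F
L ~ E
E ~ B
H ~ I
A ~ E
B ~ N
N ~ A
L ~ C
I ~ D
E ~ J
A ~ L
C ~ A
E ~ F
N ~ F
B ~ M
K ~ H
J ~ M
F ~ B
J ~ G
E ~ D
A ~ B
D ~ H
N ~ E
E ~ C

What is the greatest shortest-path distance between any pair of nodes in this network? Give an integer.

5

Eccentricity of each node (its greatest distance to any other): A:4, B:4, C:4, D:3, E:3, F:4, G:5, H:4, I:4, J:4, K:5, L:4, M:5, N:4.
The maximum eccentricity is 5, realized for instance by the pair G–K via G – B – E – D – I – K. So the diameter is 5.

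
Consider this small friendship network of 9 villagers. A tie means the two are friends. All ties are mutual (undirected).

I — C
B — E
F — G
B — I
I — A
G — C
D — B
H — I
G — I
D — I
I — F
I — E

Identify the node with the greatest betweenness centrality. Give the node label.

Unnormalized betweenness of each node: A:0, B:1/2, C:0, D:0, E:0, F:0, G:1/2, H:0, I:23.
I has the largest value, 23, making it the main broker — the node through which the most shortest paths run.

I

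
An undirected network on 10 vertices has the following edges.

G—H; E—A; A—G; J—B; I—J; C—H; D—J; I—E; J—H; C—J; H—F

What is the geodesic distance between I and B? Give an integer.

One shortest route is I – J – B, which uses 2 edges, and I and B are not directly tied, so nothing shorter exists. So d(I,B) = 2.

2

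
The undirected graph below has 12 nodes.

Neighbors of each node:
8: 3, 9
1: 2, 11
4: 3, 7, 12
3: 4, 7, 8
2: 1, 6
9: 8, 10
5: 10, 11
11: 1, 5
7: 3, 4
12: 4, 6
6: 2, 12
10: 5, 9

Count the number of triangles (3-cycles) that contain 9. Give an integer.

0

9's neighbors are 8 and 10, but none of them are tied to each other, so no triangle contains 9.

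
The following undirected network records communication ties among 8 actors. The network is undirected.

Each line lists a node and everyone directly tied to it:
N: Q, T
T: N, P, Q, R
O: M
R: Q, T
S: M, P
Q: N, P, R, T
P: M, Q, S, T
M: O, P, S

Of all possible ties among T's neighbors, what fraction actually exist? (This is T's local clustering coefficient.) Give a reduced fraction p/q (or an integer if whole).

T's neighbors: N, P, Q, and R (k = 4).
Possible neighbor pairs: C(4,2) = 6. Edges among them: N–Q, P–Q, Q–R → e = 3.
Clustering(T) = 3/6 = 1/2.

1/2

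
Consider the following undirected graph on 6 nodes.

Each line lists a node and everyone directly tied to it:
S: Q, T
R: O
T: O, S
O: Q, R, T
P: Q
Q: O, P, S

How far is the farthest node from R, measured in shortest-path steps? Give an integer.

Distances from R: O:1, P:3, Q:2, S:3, T:2.
The largest is 3 (to P and S), so the eccentricity of R is 3.

3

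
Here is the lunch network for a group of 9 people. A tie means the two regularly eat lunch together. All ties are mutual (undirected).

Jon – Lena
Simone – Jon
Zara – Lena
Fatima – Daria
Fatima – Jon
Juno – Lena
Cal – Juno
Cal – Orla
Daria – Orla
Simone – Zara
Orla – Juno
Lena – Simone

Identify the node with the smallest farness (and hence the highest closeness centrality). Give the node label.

Farness (sum of distances to all others) for each node — Cal:18, Daria:18, Fatima:17, Jon:15, Juno:14, Lena:13, Orla:16, Simone:16, Zara:19.
The smallest farness is 13, for Lena, so Lena has the highest closeness.

Lena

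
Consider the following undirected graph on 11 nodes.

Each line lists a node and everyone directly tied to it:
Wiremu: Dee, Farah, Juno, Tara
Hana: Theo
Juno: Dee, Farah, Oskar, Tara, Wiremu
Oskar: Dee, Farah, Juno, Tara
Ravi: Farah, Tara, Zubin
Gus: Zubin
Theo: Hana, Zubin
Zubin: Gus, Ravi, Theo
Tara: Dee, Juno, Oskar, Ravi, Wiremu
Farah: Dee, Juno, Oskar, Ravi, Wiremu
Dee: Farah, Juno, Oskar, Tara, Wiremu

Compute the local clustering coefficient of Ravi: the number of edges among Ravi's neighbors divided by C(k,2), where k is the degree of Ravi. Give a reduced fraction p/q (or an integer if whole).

Ravi's neighbors: Farah, Tara, and Zubin (k = 3).
Possible neighbor pairs: C(3,2) = 3. Edges among them: none → e = 0.
Clustering(Ravi) = 0/3 = 0.

0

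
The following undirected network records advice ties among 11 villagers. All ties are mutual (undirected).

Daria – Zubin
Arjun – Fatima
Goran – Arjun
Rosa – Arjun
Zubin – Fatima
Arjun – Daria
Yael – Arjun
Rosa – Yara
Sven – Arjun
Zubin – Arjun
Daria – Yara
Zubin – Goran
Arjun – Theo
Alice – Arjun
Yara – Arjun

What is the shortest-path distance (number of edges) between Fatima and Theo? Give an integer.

One shortest route is Fatima – Arjun – Theo, which uses 2 edges, and Fatima and Theo are not directly tied, so nothing shorter exists. So d(Fatima,Theo) = 2.

2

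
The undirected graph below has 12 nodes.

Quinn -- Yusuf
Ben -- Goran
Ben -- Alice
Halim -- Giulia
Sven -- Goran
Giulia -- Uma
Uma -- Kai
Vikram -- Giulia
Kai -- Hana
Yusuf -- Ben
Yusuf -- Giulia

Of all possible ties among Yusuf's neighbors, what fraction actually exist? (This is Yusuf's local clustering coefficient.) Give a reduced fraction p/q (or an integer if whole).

Yusuf's neighbors: Ben, Giulia, and Quinn (k = 3).
Possible neighbor pairs: C(3,2) = 3. Edges among them: none → e = 0.
Clustering(Yusuf) = 0/3 = 0.

0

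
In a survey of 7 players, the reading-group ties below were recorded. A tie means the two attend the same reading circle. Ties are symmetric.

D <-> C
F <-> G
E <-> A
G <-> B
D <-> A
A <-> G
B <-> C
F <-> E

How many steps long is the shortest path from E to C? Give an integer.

One shortest route is E – A – D – C, which uses 3 edges, and at distance 2 from E we only reach {D, G}, which does not include C. So d(E,C) = 3.

3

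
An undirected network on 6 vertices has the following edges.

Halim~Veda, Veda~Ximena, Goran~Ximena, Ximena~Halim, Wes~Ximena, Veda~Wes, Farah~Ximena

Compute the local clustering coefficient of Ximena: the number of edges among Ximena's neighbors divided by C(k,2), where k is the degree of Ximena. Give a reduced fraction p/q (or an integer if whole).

Ximena's neighbors: Farah, Goran, Halim, Veda, and Wes (k = 5).
Possible neighbor pairs: C(5,2) = 10. Edges among them: Halim–Veda, Veda–Wes → e = 2.
Clustering(Ximena) = 2/10 = 1/5.

1/5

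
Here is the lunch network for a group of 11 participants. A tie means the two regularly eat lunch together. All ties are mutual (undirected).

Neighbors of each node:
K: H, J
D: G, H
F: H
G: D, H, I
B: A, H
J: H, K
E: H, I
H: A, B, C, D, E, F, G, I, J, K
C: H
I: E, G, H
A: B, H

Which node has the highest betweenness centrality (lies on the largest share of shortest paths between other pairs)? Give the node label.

H

Unnormalized betweenness of each node: A:0, B:0, C:0, D:0, E:0, F:0, G:1/2, H:39, I:1/2, J:0, K:0.
H has the largest value, 39, making it the main broker — the node through which the most shortest paths run.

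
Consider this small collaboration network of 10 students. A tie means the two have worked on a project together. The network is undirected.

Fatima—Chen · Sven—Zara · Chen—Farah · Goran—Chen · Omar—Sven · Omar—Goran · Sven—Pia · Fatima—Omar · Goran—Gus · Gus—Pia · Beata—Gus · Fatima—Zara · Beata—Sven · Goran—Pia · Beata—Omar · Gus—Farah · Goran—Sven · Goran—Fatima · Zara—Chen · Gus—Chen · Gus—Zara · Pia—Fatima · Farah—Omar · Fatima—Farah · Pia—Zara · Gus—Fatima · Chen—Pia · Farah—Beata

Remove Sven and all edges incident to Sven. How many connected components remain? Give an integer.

1

Sven's neighbors (Beata, Goran, Omar, Pia, and Zara) remain reachable from one another through other ties, so the rest of the network stays in one piece.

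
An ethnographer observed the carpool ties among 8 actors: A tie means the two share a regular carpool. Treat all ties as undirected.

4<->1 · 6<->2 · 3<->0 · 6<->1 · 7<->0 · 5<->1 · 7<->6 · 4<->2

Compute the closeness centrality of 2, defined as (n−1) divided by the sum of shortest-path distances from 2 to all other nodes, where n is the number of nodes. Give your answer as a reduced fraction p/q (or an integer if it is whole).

Distances from 2: 0:3, 1:2, 3:4, 4:1, 5:3, 6:1, 7:2. Sum = 16.
n = 8, so closeness = 7/16.

7/16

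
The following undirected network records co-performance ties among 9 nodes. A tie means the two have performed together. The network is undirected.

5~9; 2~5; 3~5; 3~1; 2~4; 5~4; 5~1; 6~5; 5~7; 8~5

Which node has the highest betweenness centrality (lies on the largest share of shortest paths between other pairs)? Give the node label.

5

Unnormalized betweenness of each node: 1:0, 2:0, 3:0, 4:0, 5:26, 6:0, 7:0, 8:0, 9:0.
5 has the largest value, 26, making it the main broker — the node through which the most shortest paths run.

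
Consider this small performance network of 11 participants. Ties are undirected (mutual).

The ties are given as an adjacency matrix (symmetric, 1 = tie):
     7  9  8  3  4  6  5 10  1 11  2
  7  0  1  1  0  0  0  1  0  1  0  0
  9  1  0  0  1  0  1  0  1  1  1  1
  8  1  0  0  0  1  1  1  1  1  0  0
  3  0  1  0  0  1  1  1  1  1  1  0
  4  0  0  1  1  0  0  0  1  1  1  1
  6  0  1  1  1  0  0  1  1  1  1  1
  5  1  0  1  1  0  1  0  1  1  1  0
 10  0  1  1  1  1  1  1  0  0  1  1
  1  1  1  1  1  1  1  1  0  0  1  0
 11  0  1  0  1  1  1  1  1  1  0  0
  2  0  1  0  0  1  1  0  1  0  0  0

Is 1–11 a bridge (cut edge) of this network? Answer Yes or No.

Even without that edge, 1 still reaches 11 via 1 – 9 – 11, so the network stays connected. Not a bridge.

No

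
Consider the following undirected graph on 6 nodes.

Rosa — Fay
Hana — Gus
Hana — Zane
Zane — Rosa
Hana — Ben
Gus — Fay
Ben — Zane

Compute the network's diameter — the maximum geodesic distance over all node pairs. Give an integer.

Eccentricity of each node (its greatest distance to any other): Ben:3, Fay:3, Gus:2, Hana:2, Rosa:2, Zane:2.
The maximum eccentricity is 3, realized for instance by the pair Fay–Ben via Fay – Gus – Hana – Ben. So the diameter is 3.

3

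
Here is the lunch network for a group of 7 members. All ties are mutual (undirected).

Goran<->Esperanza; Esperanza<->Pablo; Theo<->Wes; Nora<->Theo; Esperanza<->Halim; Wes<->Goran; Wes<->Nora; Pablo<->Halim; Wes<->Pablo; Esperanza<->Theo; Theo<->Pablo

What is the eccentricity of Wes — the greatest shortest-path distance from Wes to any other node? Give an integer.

Distances from Wes: Esperanza:2, Goran:1, Halim:2, Nora:1, Pablo:1, Theo:1.
The largest is 2 (to Halim and Esperanza), so the eccentricity of Wes is 2.

2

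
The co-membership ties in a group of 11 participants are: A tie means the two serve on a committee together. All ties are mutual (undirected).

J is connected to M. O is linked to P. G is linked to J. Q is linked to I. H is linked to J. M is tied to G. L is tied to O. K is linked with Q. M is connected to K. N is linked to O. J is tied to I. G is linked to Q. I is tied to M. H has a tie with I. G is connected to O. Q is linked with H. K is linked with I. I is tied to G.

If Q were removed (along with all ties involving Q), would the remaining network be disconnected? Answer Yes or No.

Even without Q, every remaining node can still reach every other (the residual graph is connected), so Q is not a cut vertex.

No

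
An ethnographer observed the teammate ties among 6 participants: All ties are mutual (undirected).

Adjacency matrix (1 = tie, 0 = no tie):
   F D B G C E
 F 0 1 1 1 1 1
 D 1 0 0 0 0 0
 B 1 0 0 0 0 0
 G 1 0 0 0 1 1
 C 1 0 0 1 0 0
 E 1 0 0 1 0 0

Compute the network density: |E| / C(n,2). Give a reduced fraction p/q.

7/15

There are 7 edges and 6 nodes, so the maximum possible is C(6,2) = 15.
Density = 7/15.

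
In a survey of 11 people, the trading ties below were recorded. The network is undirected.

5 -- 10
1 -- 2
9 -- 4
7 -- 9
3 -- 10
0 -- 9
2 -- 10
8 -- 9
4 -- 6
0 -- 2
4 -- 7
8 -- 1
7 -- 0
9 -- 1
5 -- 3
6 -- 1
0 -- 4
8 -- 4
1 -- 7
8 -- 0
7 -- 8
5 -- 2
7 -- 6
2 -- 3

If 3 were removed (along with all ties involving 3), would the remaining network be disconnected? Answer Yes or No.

No

Even without 3, every remaining node can still reach every other (the residual graph is connected), so 3 is not a cut vertex.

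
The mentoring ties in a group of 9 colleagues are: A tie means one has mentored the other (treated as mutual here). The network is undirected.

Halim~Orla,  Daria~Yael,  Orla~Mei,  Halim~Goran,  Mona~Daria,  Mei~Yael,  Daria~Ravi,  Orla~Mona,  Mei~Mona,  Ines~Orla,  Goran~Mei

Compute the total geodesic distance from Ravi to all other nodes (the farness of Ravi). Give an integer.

Distances from Ravi: Daria:1, Goran:4, Halim:4, Ines:4, Mei:3, Mona:2, Orla:3, Yael:2.
Sum = 1 + 4 + 4 + 4 + 3 + 2 + 3 + 2 = 23.

23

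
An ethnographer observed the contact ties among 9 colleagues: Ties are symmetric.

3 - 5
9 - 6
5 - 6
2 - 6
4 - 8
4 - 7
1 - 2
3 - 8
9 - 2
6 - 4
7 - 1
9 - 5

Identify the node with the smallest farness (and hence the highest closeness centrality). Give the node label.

Farness (sum of distances to all others) for each node — 1:18, 2:15, 3:18, 4:13, 5:15, 6:12, 7:17, 8:17, 9:15.
The smallest farness is 12, for 6, so 6 has the highest closeness.

6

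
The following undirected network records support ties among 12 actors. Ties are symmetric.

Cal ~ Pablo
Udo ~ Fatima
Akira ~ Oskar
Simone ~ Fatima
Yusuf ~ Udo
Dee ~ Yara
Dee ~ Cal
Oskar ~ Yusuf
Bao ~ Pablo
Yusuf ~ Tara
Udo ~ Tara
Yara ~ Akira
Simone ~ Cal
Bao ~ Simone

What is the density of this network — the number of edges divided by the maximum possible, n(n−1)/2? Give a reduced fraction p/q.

7/33

There are 14 edges and 12 nodes, so the maximum possible is C(12,2) = 66.
Density = 14/66 = 7/33.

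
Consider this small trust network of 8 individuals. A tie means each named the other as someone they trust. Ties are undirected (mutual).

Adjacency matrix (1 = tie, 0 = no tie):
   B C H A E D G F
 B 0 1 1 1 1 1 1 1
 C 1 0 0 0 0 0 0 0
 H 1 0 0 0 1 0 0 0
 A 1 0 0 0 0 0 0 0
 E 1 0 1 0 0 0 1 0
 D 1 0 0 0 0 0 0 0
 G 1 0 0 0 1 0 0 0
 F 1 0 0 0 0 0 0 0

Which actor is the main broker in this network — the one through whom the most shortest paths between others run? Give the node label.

B

Unnormalized betweenness of each node: A:0, B:37/2, C:0, D:0, E:1/2, F:0, G:0, H:0.
B has the largest value, 37/2, making it the main broker — the node through which the most shortest paths run.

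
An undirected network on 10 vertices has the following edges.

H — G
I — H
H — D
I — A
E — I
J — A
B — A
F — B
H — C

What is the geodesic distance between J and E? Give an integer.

One shortest route is J – A – I – E, which uses 3 edges, and at distance 2 from J we only reach {B, I}, which does not include E. So d(J,E) = 3.

3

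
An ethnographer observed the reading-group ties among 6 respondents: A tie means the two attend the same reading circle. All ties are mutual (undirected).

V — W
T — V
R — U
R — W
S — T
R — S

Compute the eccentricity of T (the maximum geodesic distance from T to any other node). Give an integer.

3

Distances from T: R:2, S:1, U:3, V:1, W:2.
The largest is 3 (to U), so the eccentricity of T is 3.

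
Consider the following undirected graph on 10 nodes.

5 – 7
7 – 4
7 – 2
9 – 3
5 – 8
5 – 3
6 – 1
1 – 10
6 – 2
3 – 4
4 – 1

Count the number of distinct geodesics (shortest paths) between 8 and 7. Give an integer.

1

The shortest distance is 2, and the only length-2 path is 8–5–7. So there is exactly 1 shortest path.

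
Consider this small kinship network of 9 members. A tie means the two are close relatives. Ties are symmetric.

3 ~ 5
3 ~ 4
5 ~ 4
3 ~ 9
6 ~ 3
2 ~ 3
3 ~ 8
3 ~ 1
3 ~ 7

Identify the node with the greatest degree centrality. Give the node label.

3

Degrees — 1:1, 2:1, 3:8, 4:2, 5:2, 6:1, 7:1, 8:1, 9:1.
The maximum is 8, attained only by 3.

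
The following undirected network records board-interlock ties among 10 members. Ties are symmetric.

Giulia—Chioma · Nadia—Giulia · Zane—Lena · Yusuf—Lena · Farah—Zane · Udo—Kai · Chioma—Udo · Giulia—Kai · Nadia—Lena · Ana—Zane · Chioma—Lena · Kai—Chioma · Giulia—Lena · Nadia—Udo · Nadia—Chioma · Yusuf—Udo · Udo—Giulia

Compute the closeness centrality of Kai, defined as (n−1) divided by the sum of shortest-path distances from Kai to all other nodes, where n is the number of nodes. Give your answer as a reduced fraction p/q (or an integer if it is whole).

9/20

Distances from Kai: Ana:4, Chioma:1, Farah:4, Giulia:1, Lena:2, Nadia:2, Udo:1, Yusuf:2, Zane:3. Sum = 20.
n = 10, so closeness = 9/20.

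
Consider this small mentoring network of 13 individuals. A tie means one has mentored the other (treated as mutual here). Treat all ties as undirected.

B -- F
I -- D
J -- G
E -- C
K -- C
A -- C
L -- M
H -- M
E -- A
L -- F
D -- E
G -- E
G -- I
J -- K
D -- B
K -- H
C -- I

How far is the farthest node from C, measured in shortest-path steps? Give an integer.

Distances from C: A:1, B:3, D:2, E:1, F:4, G:2, H:2, I:1, J:2, K:1, L:4, M:3.
The largest is 4 (to L and F), so the eccentricity of C is 4.

4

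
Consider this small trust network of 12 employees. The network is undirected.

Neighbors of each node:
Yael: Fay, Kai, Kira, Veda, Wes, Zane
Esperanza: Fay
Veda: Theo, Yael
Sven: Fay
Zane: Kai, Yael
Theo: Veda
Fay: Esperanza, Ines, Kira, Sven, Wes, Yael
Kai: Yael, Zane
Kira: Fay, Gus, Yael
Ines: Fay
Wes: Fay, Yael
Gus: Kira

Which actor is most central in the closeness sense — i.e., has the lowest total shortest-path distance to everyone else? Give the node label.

Yael

Farness (sum of distances to all others) for each node — Esperanza:27, Fay:17, Gus:30, Ines:27, Kai:25, Kira:20, Sven:27, Theo:34, Veda:24, Wes:22, Yael:16, Zane:25.
The smallest farness is 16, for Yael, so Yael has the highest closeness.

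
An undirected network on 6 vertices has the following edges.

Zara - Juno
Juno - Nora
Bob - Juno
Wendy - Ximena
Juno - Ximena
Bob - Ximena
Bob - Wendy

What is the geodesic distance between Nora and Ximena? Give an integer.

2

One shortest route is Nora – Juno – Ximena, which uses 2 edges, and Nora and Ximena are not directly tied, so nothing shorter exists. So d(Nora,Ximena) = 2.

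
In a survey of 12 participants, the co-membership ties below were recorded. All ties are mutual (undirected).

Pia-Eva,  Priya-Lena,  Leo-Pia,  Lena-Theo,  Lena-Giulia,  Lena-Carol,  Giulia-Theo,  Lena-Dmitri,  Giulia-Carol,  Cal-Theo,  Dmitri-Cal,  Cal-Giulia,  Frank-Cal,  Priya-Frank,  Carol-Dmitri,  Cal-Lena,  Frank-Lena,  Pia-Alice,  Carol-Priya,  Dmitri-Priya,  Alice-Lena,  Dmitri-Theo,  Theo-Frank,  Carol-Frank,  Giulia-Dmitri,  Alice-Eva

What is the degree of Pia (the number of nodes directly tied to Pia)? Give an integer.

Pia is directly tied to Alice, Eva, and Leo. That is 3 neighbors, so the degree of Pia is 3.

3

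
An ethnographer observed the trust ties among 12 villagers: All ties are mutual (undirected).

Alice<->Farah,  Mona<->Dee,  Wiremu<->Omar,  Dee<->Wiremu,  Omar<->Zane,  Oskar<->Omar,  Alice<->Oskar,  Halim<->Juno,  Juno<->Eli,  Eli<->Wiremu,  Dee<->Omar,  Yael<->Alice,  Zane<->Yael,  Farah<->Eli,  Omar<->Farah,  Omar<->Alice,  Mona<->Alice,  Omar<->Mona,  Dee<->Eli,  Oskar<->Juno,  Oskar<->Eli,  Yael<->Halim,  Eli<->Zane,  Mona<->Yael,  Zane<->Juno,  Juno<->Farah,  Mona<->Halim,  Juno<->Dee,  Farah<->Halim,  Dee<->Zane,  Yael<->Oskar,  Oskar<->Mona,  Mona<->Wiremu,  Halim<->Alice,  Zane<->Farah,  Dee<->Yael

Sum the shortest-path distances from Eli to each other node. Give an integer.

16

Distances from Eli: Alice:2, Dee:1, Farah:1, Halim:2, Juno:1, Mona:2, Omar:2, Oskar:1, Wiremu:1, Yael:2, Zane:1.
Sum = 2 + 1 + 1 + 2 + 1 + 2 + 2 + 1 + 1 + 2 + 1 = 16.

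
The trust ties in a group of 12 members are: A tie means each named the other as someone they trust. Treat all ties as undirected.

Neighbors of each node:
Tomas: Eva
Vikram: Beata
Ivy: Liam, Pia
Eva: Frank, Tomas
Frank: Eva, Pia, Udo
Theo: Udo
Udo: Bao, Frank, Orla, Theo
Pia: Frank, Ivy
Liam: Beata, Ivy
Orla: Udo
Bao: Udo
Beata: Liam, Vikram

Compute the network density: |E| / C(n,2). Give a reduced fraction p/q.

1/6

There are 11 edges and 12 nodes, so the maximum possible is C(12,2) = 66.
Density = 11/66 = 1/6.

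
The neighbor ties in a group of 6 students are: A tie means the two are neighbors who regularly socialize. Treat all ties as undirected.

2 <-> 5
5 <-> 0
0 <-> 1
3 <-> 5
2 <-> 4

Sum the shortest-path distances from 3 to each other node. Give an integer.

Distances from 3: 0:2, 1:3, 2:2, 4:3, 5:1.
Sum = 2 + 3 + 2 + 3 + 1 = 11.

11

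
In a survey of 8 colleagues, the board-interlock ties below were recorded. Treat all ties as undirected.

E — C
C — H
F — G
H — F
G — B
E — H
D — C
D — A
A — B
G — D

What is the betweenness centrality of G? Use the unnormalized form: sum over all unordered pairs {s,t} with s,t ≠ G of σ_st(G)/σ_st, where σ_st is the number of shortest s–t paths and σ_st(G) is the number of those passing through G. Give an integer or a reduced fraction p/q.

17/3

Pairs whose geodesics pass through G — F–D: 1; F–A: 2/2; F–B: 1; H–B: 1; E–B: 2/3; C–B: 1/2; D–B: 1/2.
All other pairs contribute 0.
Summing the contributions gives betweenness(G) = 17/3.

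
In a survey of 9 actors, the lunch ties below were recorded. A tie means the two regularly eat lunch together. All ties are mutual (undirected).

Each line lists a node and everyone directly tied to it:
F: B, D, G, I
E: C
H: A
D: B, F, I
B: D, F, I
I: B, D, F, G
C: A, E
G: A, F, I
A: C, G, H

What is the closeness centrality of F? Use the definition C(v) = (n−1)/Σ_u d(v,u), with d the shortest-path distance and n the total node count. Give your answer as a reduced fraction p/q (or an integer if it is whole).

Distances from F: A:2, B:1, C:3, D:1, E:4, G:1, H:3, I:1. Sum = 16.
n = 9, so closeness = 8/16 = 1/2.

1/2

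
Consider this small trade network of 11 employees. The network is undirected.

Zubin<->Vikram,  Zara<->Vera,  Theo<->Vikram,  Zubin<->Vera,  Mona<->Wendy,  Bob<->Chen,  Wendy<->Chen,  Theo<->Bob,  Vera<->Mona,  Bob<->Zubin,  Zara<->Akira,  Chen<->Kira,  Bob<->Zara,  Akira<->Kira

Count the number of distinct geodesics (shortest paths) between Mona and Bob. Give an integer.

3

The shortest distance is 3. The length-3 paths are: Mona–Vera–Zubin–Bob; Mona–Wendy–Chen–Bob; Mona–Vera–Zara–Bob.
That gives 3 distinct shortest paths.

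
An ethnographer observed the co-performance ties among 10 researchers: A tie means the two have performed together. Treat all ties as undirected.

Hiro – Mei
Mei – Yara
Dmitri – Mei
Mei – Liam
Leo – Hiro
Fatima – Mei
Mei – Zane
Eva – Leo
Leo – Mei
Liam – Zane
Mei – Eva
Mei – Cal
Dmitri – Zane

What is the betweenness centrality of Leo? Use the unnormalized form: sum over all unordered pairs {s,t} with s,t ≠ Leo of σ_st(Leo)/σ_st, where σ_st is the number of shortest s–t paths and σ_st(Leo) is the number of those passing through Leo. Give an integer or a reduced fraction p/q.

Pairs whose geodesics pass through Leo — Hiro–Eva: 1/2.
All other pairs contribute 0.
Summing the contributions gives betweenness(Leo) = 1/2.

1/2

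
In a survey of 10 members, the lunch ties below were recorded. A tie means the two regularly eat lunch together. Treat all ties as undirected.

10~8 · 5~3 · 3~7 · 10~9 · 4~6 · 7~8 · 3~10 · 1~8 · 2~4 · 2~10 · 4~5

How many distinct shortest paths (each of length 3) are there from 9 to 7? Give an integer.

The shortest distance is 3. The length-3 paths are: 9–10–8–7; 9–10–3–7.
That gives 2 distinct shortest paths.

2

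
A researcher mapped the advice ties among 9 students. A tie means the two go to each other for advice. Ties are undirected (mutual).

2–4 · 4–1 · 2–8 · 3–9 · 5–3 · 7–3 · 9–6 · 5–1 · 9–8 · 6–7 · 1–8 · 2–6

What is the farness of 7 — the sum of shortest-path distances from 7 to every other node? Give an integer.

Distances from 7: 1:3, 2:2, 3:1, 4:3, 5:2, 6:1, 8:3, 9:2.
Sum = 3 + 2 + 1 + 3 + 2 + 1 + 3 + 2 = 17.

17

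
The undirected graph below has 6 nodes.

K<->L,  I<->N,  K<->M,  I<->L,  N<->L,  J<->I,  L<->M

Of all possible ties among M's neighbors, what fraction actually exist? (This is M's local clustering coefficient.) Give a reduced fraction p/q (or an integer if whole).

1

M's neighbors: K and L (k = 2).
Possible neighbor pairs: C(2,2) = 1. Edges among them: K–L → e = 1.
Clustering(M) = 1/1.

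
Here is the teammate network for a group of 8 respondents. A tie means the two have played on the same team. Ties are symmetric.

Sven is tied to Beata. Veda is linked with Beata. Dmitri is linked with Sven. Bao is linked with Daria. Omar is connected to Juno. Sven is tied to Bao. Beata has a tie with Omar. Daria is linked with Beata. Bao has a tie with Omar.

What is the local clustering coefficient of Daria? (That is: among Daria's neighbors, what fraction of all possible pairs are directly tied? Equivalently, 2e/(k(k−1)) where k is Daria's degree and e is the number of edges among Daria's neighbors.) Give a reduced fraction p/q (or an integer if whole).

Daria's neighbors: Bao and Beata (k = 2).
Possible neighbor pairs: C(2,2) = 1. Edges among them: none → e = 0.
Clustering(Daria) = 0/1.

0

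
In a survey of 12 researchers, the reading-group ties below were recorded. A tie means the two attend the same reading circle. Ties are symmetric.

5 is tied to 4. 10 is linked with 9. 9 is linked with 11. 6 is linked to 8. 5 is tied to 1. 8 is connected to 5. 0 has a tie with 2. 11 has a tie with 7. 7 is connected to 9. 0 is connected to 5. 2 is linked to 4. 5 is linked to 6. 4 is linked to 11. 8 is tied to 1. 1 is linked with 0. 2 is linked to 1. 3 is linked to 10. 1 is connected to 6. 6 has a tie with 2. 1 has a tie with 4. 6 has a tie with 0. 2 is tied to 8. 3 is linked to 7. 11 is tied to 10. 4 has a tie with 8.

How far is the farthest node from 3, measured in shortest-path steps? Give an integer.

Distances from 3: 0:5, 1:4, 2:4, 4:3, 5:4, 6:5, 7:1, 8:4, 9:2, 10:1, 11:2.
The largest is 5 (to 6 and 0), so the eccentricity of 3 is 5.

5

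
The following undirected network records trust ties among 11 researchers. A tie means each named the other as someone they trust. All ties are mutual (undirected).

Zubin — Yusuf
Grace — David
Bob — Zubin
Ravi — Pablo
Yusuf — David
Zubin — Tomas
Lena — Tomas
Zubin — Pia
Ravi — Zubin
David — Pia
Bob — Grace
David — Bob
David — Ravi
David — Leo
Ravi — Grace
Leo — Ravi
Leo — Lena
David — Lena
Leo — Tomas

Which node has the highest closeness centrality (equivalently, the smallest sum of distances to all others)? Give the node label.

Farness (sum of distances to all others) for each node — Bob:18, David:13, Grace:18, Lena:18, Leo:16, Pablo:24, Pia:19, Ravi:15, Tomas:19, Yusuf:19, Zubin:15.
The smallest farness is 13, for David, so David has the highest closeness.

David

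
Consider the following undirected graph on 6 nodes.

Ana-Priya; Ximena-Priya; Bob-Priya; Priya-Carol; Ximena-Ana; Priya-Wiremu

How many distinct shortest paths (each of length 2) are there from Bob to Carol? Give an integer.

The shortest distance is 2, and the only length-2 path is Bob–Priya–Carol. So there is exactly 1 shortest path.

1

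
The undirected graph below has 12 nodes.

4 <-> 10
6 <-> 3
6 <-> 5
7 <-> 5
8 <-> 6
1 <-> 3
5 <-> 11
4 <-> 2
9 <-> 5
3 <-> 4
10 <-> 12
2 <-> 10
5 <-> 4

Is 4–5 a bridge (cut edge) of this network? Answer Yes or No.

No

Even without that edge, 4 still reaches 5 via 4 – 3 – 6 – 5, so the network stays connected. Not a bridge.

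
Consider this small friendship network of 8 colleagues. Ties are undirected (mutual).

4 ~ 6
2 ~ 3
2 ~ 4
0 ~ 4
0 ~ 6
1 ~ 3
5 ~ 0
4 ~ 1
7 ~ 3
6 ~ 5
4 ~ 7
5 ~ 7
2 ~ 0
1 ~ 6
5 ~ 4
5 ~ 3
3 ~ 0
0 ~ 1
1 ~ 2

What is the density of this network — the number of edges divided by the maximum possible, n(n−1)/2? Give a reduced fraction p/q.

There are 19 edges and 8 nodes, so the maximum possible is C(8,2) = 28.
Density = 19/28.

19/28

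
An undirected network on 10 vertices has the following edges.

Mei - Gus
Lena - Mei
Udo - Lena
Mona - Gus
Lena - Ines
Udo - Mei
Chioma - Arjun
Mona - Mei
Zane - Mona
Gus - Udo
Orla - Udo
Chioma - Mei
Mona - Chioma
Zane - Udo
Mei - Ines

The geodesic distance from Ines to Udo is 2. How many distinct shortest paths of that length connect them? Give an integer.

The shortest distance is 2. The length-2 paths are: Ines–Lena–Udo; Ines–Mei–Udo.
That gives 2 distinct shortest paths.

2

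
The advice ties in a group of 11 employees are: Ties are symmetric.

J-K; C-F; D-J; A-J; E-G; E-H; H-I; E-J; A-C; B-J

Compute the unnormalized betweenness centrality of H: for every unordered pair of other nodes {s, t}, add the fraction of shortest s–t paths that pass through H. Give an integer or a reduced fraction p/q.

Pairs whose geodesics pass through H — C–I: 1; J–I: 1; A–I: 1; E–I: 1; F–I: 1; I–K: 1; I–D: 1; I–G: 1; I–B: 1.
All other pairs contribute 0.
Summing the contributions gives betweenness(H) = 9.

9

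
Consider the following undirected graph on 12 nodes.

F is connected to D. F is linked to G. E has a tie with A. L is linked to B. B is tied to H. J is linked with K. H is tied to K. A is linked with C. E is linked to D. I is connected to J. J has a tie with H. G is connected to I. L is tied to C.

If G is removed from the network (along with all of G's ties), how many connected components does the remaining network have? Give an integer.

G's neighbors (F and I) remain reachable from one another through other ties, so the rest of the network stays in one piece.

1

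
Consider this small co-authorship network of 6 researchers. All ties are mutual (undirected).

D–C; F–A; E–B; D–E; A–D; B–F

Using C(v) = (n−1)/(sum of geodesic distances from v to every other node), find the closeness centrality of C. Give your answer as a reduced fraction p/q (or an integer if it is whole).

5/11

Distances from C: A:2, B:3, D:1, E:2, F:3. Sum = 11.
n = 6, so closeness = 5/11.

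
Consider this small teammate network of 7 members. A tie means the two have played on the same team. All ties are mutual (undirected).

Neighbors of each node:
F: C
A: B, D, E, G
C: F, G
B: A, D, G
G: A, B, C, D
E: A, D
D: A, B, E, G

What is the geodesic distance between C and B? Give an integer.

One shortest route is C – G – B, which uses 2 edges, and C and B are not directly tied, so nothing shorter exists. So d(C,B) = 2.

2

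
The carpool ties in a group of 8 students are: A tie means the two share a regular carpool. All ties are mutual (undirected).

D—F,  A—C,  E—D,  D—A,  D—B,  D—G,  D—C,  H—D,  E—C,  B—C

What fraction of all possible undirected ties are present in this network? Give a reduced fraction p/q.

There are 10 edges and 8 nodes, so the maximum possible is C(8,2) = 28.
Density = 10/28 = 5/14.

5/14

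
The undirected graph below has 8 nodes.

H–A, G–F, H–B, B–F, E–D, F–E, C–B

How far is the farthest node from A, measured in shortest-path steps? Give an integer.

Distances from A: B:2, C:3, D:5, E:4, F:3, G:4, H:1.
The largest is 5 (to D), so the eccentricity of A is 5.

5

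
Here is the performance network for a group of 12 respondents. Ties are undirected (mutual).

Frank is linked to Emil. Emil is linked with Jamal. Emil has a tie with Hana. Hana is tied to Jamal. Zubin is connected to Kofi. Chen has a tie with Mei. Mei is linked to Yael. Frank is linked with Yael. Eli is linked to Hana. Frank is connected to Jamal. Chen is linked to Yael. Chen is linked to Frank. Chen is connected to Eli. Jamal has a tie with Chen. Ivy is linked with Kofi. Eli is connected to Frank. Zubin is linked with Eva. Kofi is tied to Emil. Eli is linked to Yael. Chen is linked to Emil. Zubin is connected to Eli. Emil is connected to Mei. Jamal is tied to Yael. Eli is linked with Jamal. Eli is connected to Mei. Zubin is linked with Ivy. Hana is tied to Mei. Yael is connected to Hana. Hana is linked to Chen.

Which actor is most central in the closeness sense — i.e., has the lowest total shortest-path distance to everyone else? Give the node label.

Eli

Farness (sum of distances to all others) for each node — Chen:17, Eli:15, Emil:17, Eva:28, Frank:19, Hana:18, Ivy:26, Jamal:18, Kofi:20, Mei:19, Yael:19, Zubin:18.
The smallest farness is 15, for Eli, so Eli has the highest closeness.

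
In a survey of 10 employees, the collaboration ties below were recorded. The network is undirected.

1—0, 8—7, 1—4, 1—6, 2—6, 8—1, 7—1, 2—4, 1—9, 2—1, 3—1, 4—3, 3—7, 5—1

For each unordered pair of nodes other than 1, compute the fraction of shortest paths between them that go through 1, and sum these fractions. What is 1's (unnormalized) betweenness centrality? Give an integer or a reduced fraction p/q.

Pairs whose geodesics pass through 1 — 5–3: 1; 5–9: 1; 5–6: 1; 5–8: 1; 5–0: 1; 5–2: 1; 5–4: 1; 5–7: 1; 3–9: 1; 3–6: 1; 3–8: 1/2; 3–0: 1; 3–2: 1/2; 9–6: 1 … (+17 more pairs).
All other pairs contribute 0.
Summing the contributions gives betweenness(1) = 29.

29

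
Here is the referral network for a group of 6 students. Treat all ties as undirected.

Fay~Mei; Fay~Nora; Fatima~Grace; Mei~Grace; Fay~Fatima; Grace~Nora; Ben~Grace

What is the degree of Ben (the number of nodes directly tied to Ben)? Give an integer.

1

Ben is directly tied to Grace. That is 1 neighbor, so the degree of Ben is 1.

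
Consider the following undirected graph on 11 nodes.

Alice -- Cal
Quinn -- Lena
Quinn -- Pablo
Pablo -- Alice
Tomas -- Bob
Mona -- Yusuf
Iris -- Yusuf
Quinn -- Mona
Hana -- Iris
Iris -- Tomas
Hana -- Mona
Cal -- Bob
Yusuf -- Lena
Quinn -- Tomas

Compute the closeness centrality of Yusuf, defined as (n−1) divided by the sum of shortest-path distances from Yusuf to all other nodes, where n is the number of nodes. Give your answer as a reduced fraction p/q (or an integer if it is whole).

Distances from Yusuf: Alice:4, Bob:3, Cal:4, Hana:2, Iris:1, Lena:1, Mona:1, Pablo:3, Quinn:2, Tomas:2. Sum = 23.
n = 11, so closeness = 10/23.

10/23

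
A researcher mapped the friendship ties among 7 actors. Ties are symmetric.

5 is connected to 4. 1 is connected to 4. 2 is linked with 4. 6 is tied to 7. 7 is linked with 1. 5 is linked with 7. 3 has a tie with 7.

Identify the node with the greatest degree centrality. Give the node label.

7

Degrees — 1:2, 2:1, 3:1, 4:3, 5:2, 6:1, 7:4.
The maximum is 4, attained only by 7.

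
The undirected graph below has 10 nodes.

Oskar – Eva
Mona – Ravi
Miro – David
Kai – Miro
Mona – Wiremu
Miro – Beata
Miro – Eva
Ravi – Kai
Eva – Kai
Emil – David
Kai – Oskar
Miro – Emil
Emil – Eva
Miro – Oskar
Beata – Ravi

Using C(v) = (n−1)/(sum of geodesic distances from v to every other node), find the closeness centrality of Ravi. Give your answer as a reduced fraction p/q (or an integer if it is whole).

Distances from Ravi: Beata:1, David:3, Emil:3, Eva:2, Kai:1, Miro:2, Mona:1, Oskar:2, Wiremu:2. Sum = 17.
n = 10, so closeness = 9/17.

9/17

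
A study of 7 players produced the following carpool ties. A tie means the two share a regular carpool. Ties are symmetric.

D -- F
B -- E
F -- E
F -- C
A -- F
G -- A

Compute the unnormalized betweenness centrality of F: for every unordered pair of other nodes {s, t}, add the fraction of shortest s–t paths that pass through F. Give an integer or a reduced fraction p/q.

Pairs whose geodesics pass through F — A–C: 1; A–D: 1; A–E: 1; A–B: 1; C–D: 1; C–E: 1; C–G: 1; C–B: 1; D–E: 1; D–G: 1; D–B: 1; E–G: 1; G–B: 1.
All other pairs contribute 0.
Summing the contributions gives betweenness(F) = 13.

13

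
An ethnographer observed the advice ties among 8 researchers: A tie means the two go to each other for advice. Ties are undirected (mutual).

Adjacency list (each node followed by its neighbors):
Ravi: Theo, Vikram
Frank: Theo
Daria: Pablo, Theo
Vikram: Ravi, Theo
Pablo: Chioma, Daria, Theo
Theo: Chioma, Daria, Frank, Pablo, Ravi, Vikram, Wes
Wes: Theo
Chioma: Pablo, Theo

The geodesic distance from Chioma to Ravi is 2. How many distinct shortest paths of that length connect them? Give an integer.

1

The shortest distance is 2, and the only length-2 path is Chioma–Theo–Ravi. So there is exactly 1 shortest path.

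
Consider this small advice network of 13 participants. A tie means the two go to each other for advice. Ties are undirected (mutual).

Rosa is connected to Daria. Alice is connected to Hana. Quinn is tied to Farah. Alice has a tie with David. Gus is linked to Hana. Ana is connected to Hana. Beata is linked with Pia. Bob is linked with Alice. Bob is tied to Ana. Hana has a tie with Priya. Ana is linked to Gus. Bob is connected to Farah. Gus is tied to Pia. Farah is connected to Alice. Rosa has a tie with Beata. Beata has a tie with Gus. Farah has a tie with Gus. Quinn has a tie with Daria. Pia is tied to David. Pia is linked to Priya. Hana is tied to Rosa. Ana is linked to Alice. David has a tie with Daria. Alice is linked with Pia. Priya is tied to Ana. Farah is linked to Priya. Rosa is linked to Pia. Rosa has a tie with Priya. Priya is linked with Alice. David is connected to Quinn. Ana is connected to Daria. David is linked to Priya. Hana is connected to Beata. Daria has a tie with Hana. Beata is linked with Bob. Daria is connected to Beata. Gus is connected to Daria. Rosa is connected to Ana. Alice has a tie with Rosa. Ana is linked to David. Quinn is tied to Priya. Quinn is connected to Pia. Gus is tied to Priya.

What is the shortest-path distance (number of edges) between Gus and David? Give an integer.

One shortest route is Gus – Ana – David, which uses 2 edges, and Gus and David are not directly tied, so nothing shorter exists. So d(Gus,David) = 2.

2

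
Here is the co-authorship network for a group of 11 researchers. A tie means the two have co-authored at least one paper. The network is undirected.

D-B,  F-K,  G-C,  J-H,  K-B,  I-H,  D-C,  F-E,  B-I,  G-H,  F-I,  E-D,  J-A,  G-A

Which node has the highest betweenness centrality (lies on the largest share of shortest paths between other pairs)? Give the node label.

I

Unnormalized betweenness of each node: A:4/3, B:71/10, C:98/15, D:133/15, E:2, F:187/30, G:283/30, H:69/5, I:419/30, J:67/30, K:1/2.
I has the largest value, 419/30, making it the main broker — the node through which the most shortest paths run.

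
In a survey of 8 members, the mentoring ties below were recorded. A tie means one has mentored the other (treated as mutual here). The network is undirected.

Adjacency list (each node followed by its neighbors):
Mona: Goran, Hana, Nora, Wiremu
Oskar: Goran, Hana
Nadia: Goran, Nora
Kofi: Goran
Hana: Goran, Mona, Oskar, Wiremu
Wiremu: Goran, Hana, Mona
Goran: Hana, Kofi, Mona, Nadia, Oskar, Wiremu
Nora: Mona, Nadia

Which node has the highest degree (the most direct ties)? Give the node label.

Goran

Degrees — Goran:6, Hana:4, Kofi:1, Mona:4, Nadia:2, Nora:2, Oskar:2, Wiremu:3.
The maximum is 6, attained only by Goran.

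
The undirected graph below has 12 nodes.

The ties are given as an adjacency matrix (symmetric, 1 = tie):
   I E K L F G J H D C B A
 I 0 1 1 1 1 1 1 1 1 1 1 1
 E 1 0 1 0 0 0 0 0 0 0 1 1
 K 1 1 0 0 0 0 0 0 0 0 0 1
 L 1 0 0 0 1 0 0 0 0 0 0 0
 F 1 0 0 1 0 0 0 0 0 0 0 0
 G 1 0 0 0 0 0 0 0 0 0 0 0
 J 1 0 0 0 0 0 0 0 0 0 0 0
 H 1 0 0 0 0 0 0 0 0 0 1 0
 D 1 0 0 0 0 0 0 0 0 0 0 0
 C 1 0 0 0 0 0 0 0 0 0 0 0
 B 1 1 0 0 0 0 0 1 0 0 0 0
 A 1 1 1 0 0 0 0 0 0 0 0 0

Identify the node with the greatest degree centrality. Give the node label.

Degrees — A:3, B:3, C:1, D:1, E:4, F:2, G:1, H:2, I:11, J:1, K:3, L:2.
The maximum is 11, attained only by I.

I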